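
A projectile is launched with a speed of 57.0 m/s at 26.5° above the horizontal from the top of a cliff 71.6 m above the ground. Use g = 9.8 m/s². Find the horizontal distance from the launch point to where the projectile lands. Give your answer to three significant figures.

Components: v_x = 57.0 cos 26.5° = 51.01 m/s, v_y = 57.0 sin 26.5° = 25.43 m/s.
Vertical: 0 = 71.6 + 25.43 t − ½(9.8) t² ⇒ 4.900 t² − 25.43 t − 71.6 = 0.
t = [25.43 + √(646.7 + 1403)] / 9.800 = 7.215 s.
Horizontal: R = v_x · t = 51.01 × 7.215 = 368 m.

368 m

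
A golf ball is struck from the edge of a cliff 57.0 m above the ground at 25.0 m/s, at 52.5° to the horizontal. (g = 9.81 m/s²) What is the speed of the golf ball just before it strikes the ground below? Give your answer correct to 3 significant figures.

41.8 m/s

v_x = 25.0 cos 52.5° = 15.22 m/s is unchanged throughout.
For the vertical component, v_y² = v_y0² + 2 g h = (19.83)² + 2×9.81×57.0 = 1512, so |v_y| = 38.88 m/s.
Impact speed = √(v_x² + v_y²) = √(231.6 + 1512) = 41.8 m/s.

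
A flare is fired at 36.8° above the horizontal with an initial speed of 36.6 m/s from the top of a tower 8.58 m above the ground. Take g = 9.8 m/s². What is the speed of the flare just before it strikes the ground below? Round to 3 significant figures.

v_x = 36.6 cos 36.8° = 29.31 m/s is unchanged throughout.
For the vertical component, v_y² = v_y0² + 2 g h = (21.92)² + 2×9.8×8.58 = 648.7, so |v_y| = 25.47 m/s.
Impact speed = √(v_x² + v_y²) = √(859.1 + 648.7) = 38.8 m/s.

38.8 m/s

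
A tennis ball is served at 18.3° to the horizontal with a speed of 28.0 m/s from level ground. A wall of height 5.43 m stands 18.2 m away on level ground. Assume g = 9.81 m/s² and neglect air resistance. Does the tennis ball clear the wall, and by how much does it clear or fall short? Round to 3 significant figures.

v_x = 28.0 cos 18.3° = 26.58 m/s; v_y0 = 28.0 sin 18.3° = 8.792 m/s.
Time to reach the wall: t = 18.2 / 26.58 = 0.6847 s.
Height at that point: y = 8.792×0.6847 − 4.905×0.6847² = 3.720 m.
That is 5.43 − 3.720 = 1.71 m below the top of the wall, so the tennis ball does not clear it.

No — it falls 1.71 m short of clearing the wall.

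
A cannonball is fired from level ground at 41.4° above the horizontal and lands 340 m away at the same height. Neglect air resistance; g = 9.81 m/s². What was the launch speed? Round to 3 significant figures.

On level ground, R = v₀² sin(2θ) / g, so v₀ = √(R g / sin 2θ).
sin(2 × 41.4°) = 0.9921.
v₀ = √(340 × 9.81 / 0.9921) = √3362 = 58.0 m/s.

58.0 m/s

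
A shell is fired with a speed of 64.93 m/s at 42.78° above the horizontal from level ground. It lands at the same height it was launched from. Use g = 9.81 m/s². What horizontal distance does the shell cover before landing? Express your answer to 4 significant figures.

Components: v_x = 64.93 cos 42.78° = 47.656 m/s, v_y = 64.93 sin 42.78° = 44.099 m/s.
Time of flight (same landing height): t = 2 v_y / g = 2 × 44.099 / 9.81 = 8.9906 s.
Range: R = v_x · t = 47.656 × 8.9906 = 428.5 m.

428.5 m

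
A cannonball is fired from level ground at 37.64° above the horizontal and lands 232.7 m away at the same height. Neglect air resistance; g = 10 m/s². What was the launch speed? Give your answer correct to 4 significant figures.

On level ground, R = v₀² sin(2θ) / g, so v₀ = √(R g / sin 2θ).
sin(2 × 37.64°) = 0.9672.
v₀ = √(232.7 × 10 / 0.9672) = √2405.9 = 49.05 m/s.

49.05 m/s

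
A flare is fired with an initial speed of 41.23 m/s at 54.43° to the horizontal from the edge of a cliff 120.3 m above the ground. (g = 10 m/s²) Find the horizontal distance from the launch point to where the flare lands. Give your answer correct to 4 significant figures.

Components: v_x = 41.23 cos 54.43° = 23.983 m/s, v_y = 41.23 sin 54.43° = 33.537 m/s.
Vertical: 0 = 120.3 + 33.537 t − ½(10) t² ⇒ 5.000 t² − 33.537 t − 120.3 = 0.
t = [33.537 + √(1124.7 + 2406.0)] / 10.00 = 9.2957 s.
Horizontal: R = v_x · t = 23.983 × 9.2957 = 222.9 m.

222.9 m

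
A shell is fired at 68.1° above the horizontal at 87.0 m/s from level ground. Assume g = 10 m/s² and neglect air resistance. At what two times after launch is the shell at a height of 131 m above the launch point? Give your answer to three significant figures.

v_y0 = 87.0 sin 68.1° = 80.72 m/s.
Set y = v_y0 t − ½ g t² = 131: 5.000 t² − 80.72 t + 131 = 0.
t = [80.72 ± √(6516 − 2620)] / 10 = (80.72 ± 62.42) / 10, giving t = 1.83 s or t = 14.3 s.
So the shell is at 131 m at t = 1.83 s (rising) and t = 14.3 s (falling).

1.83 s and 14.3 s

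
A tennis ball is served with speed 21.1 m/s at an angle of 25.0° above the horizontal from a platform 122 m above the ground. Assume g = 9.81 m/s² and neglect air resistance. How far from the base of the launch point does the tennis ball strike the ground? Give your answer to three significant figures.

Components: v_x = 21.1 cos 25.0° = 19.12 m/s, v_y = 21.1 sin 25.0° = 8.917 m/s.
Vertical: 0 = 122 + 8.917 t − ½(9.81) t² ⇒ 4.905 t² − 8.917 t − 122 = 0.
t = [8.917 + √(79.51 + 2394)] / 9.810 = 5.979 s.
Horizontal: R = v_x · t = 19.12 × 5.979 = 114 m.

114 m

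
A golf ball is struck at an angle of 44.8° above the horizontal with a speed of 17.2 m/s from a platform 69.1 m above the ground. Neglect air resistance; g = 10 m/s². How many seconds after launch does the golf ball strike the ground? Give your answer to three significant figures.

Vertical component: v_y = 17.2 sin 44.8° = 12.12 m/s.
Taking up as positive with launch at y = 69.1 m, landing at y = 0: 0 = 69.1 + 12.12 t − ½(10) t².
Solving 5.000 t² − 12.12 t − 69.1 = 0 gives t = [12.12 + √(12.12² + 4·5.000·69.1)] / 10.00 = 5.12 s.

5.12 s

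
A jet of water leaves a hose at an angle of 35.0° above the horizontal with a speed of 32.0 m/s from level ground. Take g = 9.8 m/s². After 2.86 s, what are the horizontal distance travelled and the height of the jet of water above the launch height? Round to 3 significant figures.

x = 75.0 m, y = 12.4 m

v_x = 32.0 cos 35.0° = 26.21 m/s; v_y0 = 32.0 sin 35.0° = 18.35 m/s.
x = v_x t = 26.21 × 2.86 = 75.0 m.
y = v_y0 t − ½ g t² = 18.35×2.86 − 4.900×2.86² = 12.4 m.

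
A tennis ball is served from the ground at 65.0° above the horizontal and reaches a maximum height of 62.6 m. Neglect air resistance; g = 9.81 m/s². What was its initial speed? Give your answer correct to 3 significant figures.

38.7 m/s

At maximum height v_y = 0, so (v₀ sin θ)² = 2 g H.
v₀ sin 65.0° = √(2 × 9.81 × 62.6) = 35.05 m/s.
v₀ = 35.05 / sin 65.0° = 35.05 / 0.9063 = 38.7 m/s.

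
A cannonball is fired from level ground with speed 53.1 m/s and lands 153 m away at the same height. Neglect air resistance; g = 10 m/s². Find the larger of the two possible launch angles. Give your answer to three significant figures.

73.6°

Level-ground range: R = v₀² sin(2θ)/g ⇒ sin 2θ = R g / v₀² = 153×10/53.1² = 0.5426.
2θ = arcsin(0.5426) = 32.86° or 180° − 32.86° = 147.14°.
So θ = 16.4° or θ = 73.6°.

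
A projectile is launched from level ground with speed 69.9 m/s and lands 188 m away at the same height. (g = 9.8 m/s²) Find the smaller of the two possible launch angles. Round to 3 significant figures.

Level-ground range: R = v₀² sin(2θ)/g ⇒ sin 2θ = R g / v₀² = 188×9.8/69.9² = 0.3771.
2θ = arcsin(0.3771) = 22.15° or 180° − 22.15° = 157.85°.
So θ = 11.1° or θ = 78.9°.

11.1°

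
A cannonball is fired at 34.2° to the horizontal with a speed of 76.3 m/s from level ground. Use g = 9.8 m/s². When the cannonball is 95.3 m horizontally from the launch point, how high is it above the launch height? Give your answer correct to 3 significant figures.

53.6 m

v_x = 76.3 cos 34.2° = 63.11 m/s, v_y0 = 76.3 sin 34.2° = 42.89 m/s.
Time to reach x = 95.3 m: t = x / v_x = 95.3 / 63.11 = 1.510 s.
y = v_y0 t − ½ g t² = 42.89×1.510 − 4.900×1.510² = 53.6 m.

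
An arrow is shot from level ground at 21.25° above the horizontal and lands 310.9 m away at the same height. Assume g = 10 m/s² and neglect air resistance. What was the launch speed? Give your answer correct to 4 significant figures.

On level ground, R = v₀² sin(2θ) / g, so v₀ = √(R g / sin 2θ).
sin(2 × 21.25°) = 0.6756.
v₀ = √(310.9 × 10 / 0.6756) = √4601.8 = 67.84 m/s.

67.84 m/s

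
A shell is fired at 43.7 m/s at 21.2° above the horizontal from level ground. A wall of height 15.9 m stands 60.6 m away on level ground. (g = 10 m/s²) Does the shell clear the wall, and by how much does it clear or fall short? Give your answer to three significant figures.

No — it falls 3.46 m short of clearing the wall.

v_x = 43.7 cos 21.2° = 40.74 m/s; v_y0 = 43.7 sin 21.2° = 15.80 m/s.
Time to reach the wall: t = 60.6 / 40.74 = 1.487 s.
Height at that point: y = 15.80×1.487 − 5.000×1.487² = 12.44 m.
That is 15.9 − 12.44 = 3.46 m below the top of the wall, so the shell does not clear it.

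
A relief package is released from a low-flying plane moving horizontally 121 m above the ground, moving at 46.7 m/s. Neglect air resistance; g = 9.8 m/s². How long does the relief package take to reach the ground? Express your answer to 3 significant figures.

The horizontal speed doesn't affect the fall. With v_y0 = 0, h = ½ g t².
t = √(2 × 121 / 9.8) = √24.69 = 4.97 s.

4.97 s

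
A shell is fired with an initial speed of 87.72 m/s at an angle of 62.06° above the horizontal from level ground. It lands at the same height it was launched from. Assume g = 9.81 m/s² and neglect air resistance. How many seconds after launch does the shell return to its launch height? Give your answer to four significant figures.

15.80 s

Vertical component: v_y = 87.72 sin 62.06° = 77.495 m/s.
For a projectile landing at launch height, time of flight is t = 2 v_y / g = 2 × 77.495 / 9.81 = 15.80 s.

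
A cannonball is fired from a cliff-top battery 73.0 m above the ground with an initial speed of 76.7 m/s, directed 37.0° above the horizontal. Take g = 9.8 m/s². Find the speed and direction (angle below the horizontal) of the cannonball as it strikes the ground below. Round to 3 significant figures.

v_x = 76.7 cos 37.0° = 61.26 m/s (constant).
|v_y| at impact = √((46.16)² + 2×9.8×73.0) = 59.68 m/s.
Speed = √(61.26² + 59.68²) = 85.5 m/s; angle = arctan(59.68/61.26) = 44.3° below horizontal.

85.5 m/s at 44.3° below the horizontal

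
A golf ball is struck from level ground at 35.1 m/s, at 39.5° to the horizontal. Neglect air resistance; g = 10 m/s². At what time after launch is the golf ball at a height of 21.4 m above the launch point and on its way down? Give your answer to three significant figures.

3.07 s

v_y0 = 35.1 sin 39.5° = 22.33 m/s.
Set y = v_y0 t − ½ g t² = 21.4: 5.000 t² − 22.33 t + 21.4 = 0.
t = [22.33 ± √(498.6 − 428.0)] / 10 = (22.33 ± 8.402) / 10, giving t = 1.39 s or t = 3.07 s.
On the way down corresponds to the larger root: t = 3.07 s.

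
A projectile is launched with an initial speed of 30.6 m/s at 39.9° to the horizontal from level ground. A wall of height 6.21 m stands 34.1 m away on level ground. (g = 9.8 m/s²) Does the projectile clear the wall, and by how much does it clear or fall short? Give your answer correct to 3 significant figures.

v_x = 30.6 cos 39.9° = 23.48 m/s; v_y0 = 30.6 sin 39.9° = 19.63 m/s.
Time to reach the wall: t = 34.1 / 23.48 = 1.452 s.
Height at that point: y = 19.63×1.452 − 4.900×1.452² = 18.17 m.
That is 18.17 − 6.21 = 12.0 m above the top of the wall, so the projectile clears it.

Yes — it clears the wall by 12.0 m.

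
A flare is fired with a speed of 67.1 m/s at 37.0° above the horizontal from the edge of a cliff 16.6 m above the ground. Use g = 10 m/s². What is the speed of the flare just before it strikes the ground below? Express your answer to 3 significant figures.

v_x = 67.1 cos 37.0° = 53.59 m/s is unchanged throughout.
For the vertical component, v_y² = v_y0² + 2 g h = (40.38)² + 2×10×16.6 = 1963, so |v_y| = 44.31 m/s.
Impact speed = √(v_x² + v_y²) = √(2872 + 1963) = 69.5 m/s.

69.5 m/s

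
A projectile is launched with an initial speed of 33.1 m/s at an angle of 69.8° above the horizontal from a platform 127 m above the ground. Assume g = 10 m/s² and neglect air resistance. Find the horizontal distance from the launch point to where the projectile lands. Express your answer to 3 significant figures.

Components: v_x = 33.1 cos 69.8° = 11.43 m/s, v_y = 33.1 sin 69.8° = 31.06 m/s.
Vertical: 0 = 127 + 31.06 t − ½(10) t² ⇒ 5.000 t² − 31.06 t − 127 = 0.
t = [31.06 + √(964.7 + 2540)] / 10.00 = 9.026 s.
Horizontal: R = v_x · t = 11.43 × 9.026 = 103 m.

103 m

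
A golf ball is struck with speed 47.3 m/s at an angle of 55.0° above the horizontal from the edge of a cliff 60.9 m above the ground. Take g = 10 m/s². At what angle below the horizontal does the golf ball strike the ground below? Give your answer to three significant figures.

v_x = 47.3 cos 55.0° = 27.13 m/s.
At impact |v_y| = √(v_y0² + 2 g h) = √(38.75² + 2×10×60.9) = 52.15 m/s.
Angle below horizontal = arctan(|v_y| / v_x) = arctan(52.15 / 27.13) = 62.5°.

62.5°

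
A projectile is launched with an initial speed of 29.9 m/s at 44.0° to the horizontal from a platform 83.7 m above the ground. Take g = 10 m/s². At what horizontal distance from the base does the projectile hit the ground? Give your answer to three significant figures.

143 m

Components: v_x = 29.9 cos 44.0° = 21.51 m/s, v_y = 29.9 sin 44.0° = 20.77 m/s.
Vertical: 0 = 83.7 + 20.77 t − ½(10) t² ⇒ 5.000 t² − 20.77 t − 83.7 = 0.
t = [20.77 + √(431.4 + 1674)] / 10.00 = 6.665 s.
Horizontal: R = v_x · t = 21.51 × 6.665 = 143 m.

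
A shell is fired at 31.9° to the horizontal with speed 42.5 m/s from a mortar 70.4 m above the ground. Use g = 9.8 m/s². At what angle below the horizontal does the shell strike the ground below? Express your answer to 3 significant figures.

50.3°

v_x = 42.5 cos 31.9° = 36.08 m/s.
At impact |v_y| = √(v_y0² + 2 g h) = √(22.46² + 2×9.8×70.4) = 43.41 m/s.
Angle below horizontal = arctan(|v_y| / v_x) = arctan(43.41 / 36.08) = 50.3°.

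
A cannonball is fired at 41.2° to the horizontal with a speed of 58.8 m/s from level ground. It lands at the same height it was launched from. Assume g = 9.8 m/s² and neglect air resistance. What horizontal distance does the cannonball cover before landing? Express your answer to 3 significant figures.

For level ground, R = v₀² sin(2θ) / g.
sin(2 × 41.2°) = sin 82.40° = 0.9912.
R = (58.8)² × 0.9912 / 9.8 = 350 m.

350 m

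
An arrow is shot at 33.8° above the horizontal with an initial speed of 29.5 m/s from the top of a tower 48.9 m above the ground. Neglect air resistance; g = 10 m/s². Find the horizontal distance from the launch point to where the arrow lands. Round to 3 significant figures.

127 m

Components: v_x = 29.5 cos 33.8° = 24.51 m/s, v_y = 29.5 sin 33.8° = 16.41 m/s.
Vertical: 0 = 48.9 + 16.41 t − ½(10) t² ⇒ 5.000 t² − 16.41 t − 48.9 = 0.
t = [16.41 + √(269.3 + 978.0)] / 10.00 = 5.173 s.
Horizontal: R = v_x · t = 24.51 × 5.173 = 127 m.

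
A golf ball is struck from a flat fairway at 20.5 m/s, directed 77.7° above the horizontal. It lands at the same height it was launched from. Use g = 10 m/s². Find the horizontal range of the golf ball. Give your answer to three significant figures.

Components: v_x = 20.5 cos 77.7° = 4.367 m/s, v_y = 20.5 sin 77.7° = 20.03 m/s.
Time of flight (same landing height): t = 2 v_y / g = 2 × 20.03 / 10 = 4.006 s.
Range: R = v_x · t = 4.367 × 4.006 = 17.5 m.

17.5 m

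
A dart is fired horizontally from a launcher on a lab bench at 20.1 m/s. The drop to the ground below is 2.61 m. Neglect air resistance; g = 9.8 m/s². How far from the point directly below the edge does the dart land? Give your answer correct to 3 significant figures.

14.7 m

Initial vertical velocity is zero, so the fall time comes from h = ½ g t²: t = √(2 × 2.61 / 9.8) = 0.7298 s.
Horizontal motion is uniform at 20.1 m/s, so x = 20.1 × 0.7298 = 14.7 m.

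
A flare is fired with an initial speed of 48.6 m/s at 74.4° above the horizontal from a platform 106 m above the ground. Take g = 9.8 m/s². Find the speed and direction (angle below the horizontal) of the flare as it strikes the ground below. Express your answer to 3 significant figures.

66.6 m/s at 78.7° below the horizontal

v_x = 48.6 cos 74.4° = 13.07 m/s (constant).
|v_y| at impact = √((46.81)² + 2×9.8×106) = 65.34 m/s.
Speed = √(13.07² + 65.34²) = 66.6 m/s; angle = arctan(65.34/13.07) = 78.7° below horizontal.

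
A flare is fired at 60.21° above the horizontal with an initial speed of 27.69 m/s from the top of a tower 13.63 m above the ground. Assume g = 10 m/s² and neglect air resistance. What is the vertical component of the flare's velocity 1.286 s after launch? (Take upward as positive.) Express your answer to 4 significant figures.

11.17 m/s

Initial vertical component: v_y0 = 27.69 sin 60.21° = 24.031 m/s.
v_y(t) = v_y0 − g t = 24.031 − 10 × 1.286 = 11.17 m/s.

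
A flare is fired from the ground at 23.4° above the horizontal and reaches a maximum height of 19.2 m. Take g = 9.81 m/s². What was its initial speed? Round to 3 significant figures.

48.9 m/s

At maximum height v_y = 0, so (v₀ sin θ)² = 2 g H.
v₀ sin 23.4° = √(2 × 9.81 × 19.2) = 19.41 m/s.
v₀ = 19.41 / sin 23.4° = 19.41 / 0.3971 = 48.9 m/s.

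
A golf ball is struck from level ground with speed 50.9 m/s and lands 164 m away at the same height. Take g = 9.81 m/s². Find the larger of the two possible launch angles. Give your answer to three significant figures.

70.8°

Level-ground range: R = v₀² sin(2θ)/g ⇒ sin 2θ = R g / v₀² = 164×9.81/50.9² = 0.6210.
2θ = arcsin(0.6210) = 38.39° or 180° − 38.39° = 141.61°.
So θ = 19.2° or θ = 70.8°.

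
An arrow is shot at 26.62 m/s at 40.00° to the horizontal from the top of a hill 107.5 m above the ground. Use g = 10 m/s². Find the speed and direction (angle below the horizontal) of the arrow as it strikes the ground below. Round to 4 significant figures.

v_x = 26.62 cos 40.00° = 20.392 m/s (constant).
|v_y| at impact = √((17.111)² + 2×10×107.5) = 49.425 m/s.
Speed = √(20.392² + 49.425²) = 53.47 m/s; angle = arctan(49.425/20.392) = 67.58° below horizontal.

53.47 m/s at 67.58° below the horizontal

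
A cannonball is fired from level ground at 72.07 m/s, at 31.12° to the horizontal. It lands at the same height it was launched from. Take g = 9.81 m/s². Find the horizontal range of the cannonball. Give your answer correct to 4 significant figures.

468.5 m

Components: v_x = 72.07 cos 31.12° = 61.698 m/s, v_y = 72.07 sin 31.12° = 37.248 m/s.
Time of flight (same landing height): t = 2 v_y / g = 2 × 37.248 / 9.81 = 7.5939 s.
Range: R = v_x · t = 61.698 × 7.5939 = 468.5 m.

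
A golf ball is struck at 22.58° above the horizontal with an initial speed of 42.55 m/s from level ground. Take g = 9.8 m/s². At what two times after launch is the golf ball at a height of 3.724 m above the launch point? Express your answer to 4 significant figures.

0.2461 s and 3.088 s

v_y0 = 42.55 sin 22.58° = 16.338 m/s.
Set y = v_y0 t − ½ g t² = 3.724: 4.900 t² − 16.338 t + 3.724 = 0.
t = [16.338 ± √(266.93 − 72.990)] / 9.8 = (16.338 ± 13.926) / 9.8, giving t = 0.2461 s or t = 3.088 s.
So the golf ball is at 3.724 m at t = 0.2461 s (rising) and t = 3.088 s (falling).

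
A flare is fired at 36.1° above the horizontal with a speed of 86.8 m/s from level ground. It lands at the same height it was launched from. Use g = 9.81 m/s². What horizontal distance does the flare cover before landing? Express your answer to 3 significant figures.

Components: v_x = 86.8 cos 36.1° = 70.13 m/s, v_y = 86.8 sin 36.1° = 51.14 m/s.
Time of flight (same landing height): t = 2 v_y / g = 2 × 51.14 / 9.81 = 10.43 s.
Range: R = v_x · t = 70.13 × 10.43 = 731 m.

731 m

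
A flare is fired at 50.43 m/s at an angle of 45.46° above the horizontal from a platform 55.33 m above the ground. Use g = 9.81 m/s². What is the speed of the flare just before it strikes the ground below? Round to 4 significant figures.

60.24 m/s

v_x = 50.43 cos 45.46° = 35.372 m/s is unchanged throughout.
For the vertical component, v_y² = v_y0² + 2 g h = (35.945)² + 2×9.81×55.33 = 2377.6, so |v_y| = 48.761 m/s.
Impact speed = √(v_x² + v_y²) = √(1251.2 + 2377.6) = 60.24 m/s.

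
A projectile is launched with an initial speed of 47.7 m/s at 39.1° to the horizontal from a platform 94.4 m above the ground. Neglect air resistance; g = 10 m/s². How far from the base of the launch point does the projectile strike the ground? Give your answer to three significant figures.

307 m

Components: v_x = 47.7 cos 39.1° = 37.02 m/s, v_y = 47.7 sin 39.1° = 30.08 m/s.
Vertical: 0 = 94.4 + 30.08 t − ½(10) t² ⇒ 5.000 t² − 30.08 t − 94.4 = 0.
t = [30.08 + √(904.8 + 1888)] / 10.00 = 8.293 s.
Horizontal: R = v_x · t = 37.02 × 8.293 = 307 m.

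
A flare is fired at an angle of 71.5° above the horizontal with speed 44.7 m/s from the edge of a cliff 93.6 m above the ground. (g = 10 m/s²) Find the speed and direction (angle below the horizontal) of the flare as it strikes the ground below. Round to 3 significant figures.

62.2 m/s at 76.8° below the horizontal

v_x = 44.7 cos 71.5° = 14.18 m/s (constant).
|v_y| at impact = √((42.39)² + 2×10×93.6) = 60.57 m/s.
Speed = √(14.18² + 60.57²) = 62.2 m/s; angle = arctan(60.57/14.18) = 76.8° below horizontal.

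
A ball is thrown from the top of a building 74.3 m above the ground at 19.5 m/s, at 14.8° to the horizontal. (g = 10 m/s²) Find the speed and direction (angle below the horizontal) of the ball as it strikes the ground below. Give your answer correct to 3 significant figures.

v_x = 19.5 cos 14.8° = 18.85 m/s (constant).
|v_y| at impact = √((4.981)² + 2×10×74.3) = 38.87 m/s.
Speed = √(18.85² + 38.87²) = 43.2 m/s; angle = arctan(38.87/18.85) = 64.1° below horizontal.

43.2 m/s at 64.1° below the horizontal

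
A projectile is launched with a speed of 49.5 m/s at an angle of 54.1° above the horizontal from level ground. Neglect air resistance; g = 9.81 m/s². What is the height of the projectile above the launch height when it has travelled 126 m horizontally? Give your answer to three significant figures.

v_x = 49.5 cos 54.1° = 29.03 m/s, v_y0 = 49.5 sin 54.1° = 40.10 m/s.
Time to reach x = 126 m: t = x / v_x = 126 / 29.03 = 4.340 s.
y = v_y0 t − ½ g t² = 40.10×4.340 − 4.905×4.340² = 81.6 m.

81.6 m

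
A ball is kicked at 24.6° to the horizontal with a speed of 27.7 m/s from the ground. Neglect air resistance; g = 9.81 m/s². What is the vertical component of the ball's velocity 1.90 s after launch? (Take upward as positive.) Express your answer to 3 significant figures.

-7.11 m/s

Initial vertical component: v_y0 = 27.7 sin 24.6° = 11.53 m/s.
v_y(t) = v_y0 − g t = 11.53 − 9.81 × 1.90 = -7.11 m/s.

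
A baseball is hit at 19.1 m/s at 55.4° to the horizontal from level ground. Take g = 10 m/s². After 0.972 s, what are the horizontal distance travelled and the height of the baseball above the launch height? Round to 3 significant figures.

x = 10.5 m, y = 10.6 m

v_x = 19.1 cos 55.4° = 10.85 m/s; v_y0 = 19.1 sin 55.4° = 15.72 m/s.
x = v_x t = 10.85 × 0.972 = 10.5 m.
y = v_y0 t − ½ g t² = 15.72×0.972 − 5.000×0.972² = 10.6 m.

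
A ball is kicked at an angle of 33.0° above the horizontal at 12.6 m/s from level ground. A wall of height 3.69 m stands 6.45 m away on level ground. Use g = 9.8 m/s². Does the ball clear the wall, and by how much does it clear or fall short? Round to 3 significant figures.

v_x = 12.6 cos 33.0° = 10.57 m/s; v_y0 = 12.6 sin 33.0° = 6.862 m/s.
Time to reach the wall: t = 6.45 / 10.57 = 0.6102 s.
Height at that point: y = 6.862×0.6102 − 4.900×0.6102² = 2.363 m.
That is 3.69 − 2.363 = 1.33 m below the top of the wall, so the ball does not clear it.

No — it falls 1.33 m short of clearing the wall.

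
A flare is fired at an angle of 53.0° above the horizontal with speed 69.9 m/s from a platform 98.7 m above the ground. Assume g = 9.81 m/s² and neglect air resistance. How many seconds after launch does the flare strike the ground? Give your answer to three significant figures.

Vertical component: v_y = 69.9 sin 53.0° = 55.82 m/s.
Taking up as positive with launch at y = 98.7 m, landing at y = 0: 0 = 98.7 + 55.82 t − ½(9.81) t².
Solving 4.905 t² − 55.82 t − 98.7 = 0 gives t = [55.82 + √(55.82² + 4·4.905·98.7)] / 9.810 = 12.9 s.

12.9 s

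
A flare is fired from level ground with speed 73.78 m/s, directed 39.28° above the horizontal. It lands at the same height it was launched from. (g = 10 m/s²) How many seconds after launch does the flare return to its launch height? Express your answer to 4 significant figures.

9.342 s

Vertical component: v_y = 73.78 sin 39.28° = 46.711 m/s.
For a projectile landing at launch height, time of flight is t = 2 v_y / g = 2 × 46.711 / 10 = 9.342 s.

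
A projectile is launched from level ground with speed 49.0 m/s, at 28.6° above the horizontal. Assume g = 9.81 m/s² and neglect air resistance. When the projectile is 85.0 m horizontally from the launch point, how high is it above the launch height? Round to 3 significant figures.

v_x = 49.0 cos 28.6° = 43.02 m/s, v_y0 = 49.0 sin 28.6° = 23.46 m/s.
Time to reach x = 85.0 m: t = x / v_x = 85.0 / 43.02 = 1.976 s.
y = v_y0 t − ½ g t² = 23.46×1.976 − 4.905×1.976² = 27.2 m.

27.2 m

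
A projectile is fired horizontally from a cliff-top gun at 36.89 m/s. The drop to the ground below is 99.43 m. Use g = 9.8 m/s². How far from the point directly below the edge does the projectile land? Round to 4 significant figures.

166.2 m

Initial vertical velocity is zero, so the fall time comes from h = ½ g t²: t = √(2 × 99.43 / 9.8) = 4.5046 s.
Horizontal motion is uniform at 36.89 m/s, so x = 36.89 × 4.5046 = 166.2 m.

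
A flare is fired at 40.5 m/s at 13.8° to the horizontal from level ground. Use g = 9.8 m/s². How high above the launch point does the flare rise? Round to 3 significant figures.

4.76 m

Vertical component of launch velocity: v_y = 40.5 sin 13.8° = 9.661 m/s.
At the highest point the vertical velocity is zero, so v_y² = 2 g h_max.
h_max = (9.661)² / (2 × 9.8) = 93.33 / 19.60 = 4.76 m.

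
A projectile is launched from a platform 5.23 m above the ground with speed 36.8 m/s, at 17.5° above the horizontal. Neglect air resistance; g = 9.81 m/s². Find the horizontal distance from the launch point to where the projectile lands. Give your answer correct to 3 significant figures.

Components: v_x = 36.8 cos 17.5° = 35.10 m/s, v_y = 36.8 sin 17.5° = 11.07 m/s.
Vertical: 0 = 5.23 + 11.07 t − ½(9.81) t² ⇒ 4.905 t² − 11.07 t − 5.23 = 0.
t = [11.07 + √(122.5 + 102.6)] / 9.810 = 2.658 s.
Horizontal: R = v_x · t = 35.10 × 2.658 = 93.3 m.

93.3 m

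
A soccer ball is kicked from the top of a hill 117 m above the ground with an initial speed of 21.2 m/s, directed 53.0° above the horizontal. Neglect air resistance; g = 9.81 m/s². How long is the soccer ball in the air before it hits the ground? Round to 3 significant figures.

6.91 s

Vertical component: v_y = 21.2 sin 53.0° = 16.93 m/s.
Taking up as positive with launch at y = 117 m, landing at y = 0: 0 = 117 + 16.93 t − ½(9.81) t².
Solving 4.905 t² − 16.93 t − 117 = 0 gives t = [16.93 + √(16.93² + 4·4.905·117)] / 9.810 = 6.91 s.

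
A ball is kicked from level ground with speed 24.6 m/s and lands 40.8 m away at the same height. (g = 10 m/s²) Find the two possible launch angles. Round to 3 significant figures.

21.2° and 68.8°

Level-ground range: R = v₀² sin(2θ)/g ⇒ sin 2θ = R g / v₀² = 40.8×10/24.6² = 0.6742.
2θ = arcsin(0.6742) = 42.39° or 180° − 42.39° = 137.61°.
So θ = 21.2° or θ = 68.8°.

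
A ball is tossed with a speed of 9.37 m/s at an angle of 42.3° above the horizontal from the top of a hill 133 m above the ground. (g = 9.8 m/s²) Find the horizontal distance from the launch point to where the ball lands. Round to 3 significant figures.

Components: v_x = 9.37 cos 42.3° = 6.930 m/s, v_y = 9.37 sin 42.3° = 6.306 m/s.
Vertical: 0 = 133 + 6.306 t − ½(9.8) t² ⇒ 4.900 t² − 6.306 t − 133 = 0.
t = [6.306 + √(39.77 + 2607)] / 9.800 = 5.893 s.
Horizontal: R = v_x · t = 6.930 × 5.893 = 40.8 m.

40.8 m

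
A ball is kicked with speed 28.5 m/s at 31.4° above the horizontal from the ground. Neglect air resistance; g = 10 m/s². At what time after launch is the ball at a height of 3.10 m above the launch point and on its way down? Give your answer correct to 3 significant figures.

v_y0 = 28.5 sin 31.4° = 14.85 m/s.
Set y = v_y0 t − ½ g t² = 3.10: 5.000 t² − 14.85 t + 3.10 = 0.
t = [14.85 ± √(220.5 − 62.00)] / 10 = (14.85 ± 12.59) / 10, giving t = 0.226 s or t = 2.74 s.
On the way down corresponds to the larger root: t = 2.74 s.

2.74 s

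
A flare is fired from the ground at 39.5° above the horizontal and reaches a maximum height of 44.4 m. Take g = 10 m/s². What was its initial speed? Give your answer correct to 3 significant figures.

At maximum height v_y = 0, so (v₀ sin θ)² = 2 g H.
v₀ sin 39.5° = √(2 × 10 × 44.4) = 29.80 m/s.
v₀ = 29.80 / sin 39.5° = 29.80 / 0.6361 = 46.8 m/s.

46.8 m/s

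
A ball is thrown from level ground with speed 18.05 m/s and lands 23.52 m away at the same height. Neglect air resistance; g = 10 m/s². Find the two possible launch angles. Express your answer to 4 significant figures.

Level-ground range: R = v₀² sin(2θ)/g ⇒ sin 2θ = R g / v₀² = 23.52×10/18.05² = 0.7219.
2θ = arcsin(0.7219) = 46.212° or 180° − 46.212° = 133.788°.
So θ = 23.11° or θ = 66.89°.

23.11° and 66.89°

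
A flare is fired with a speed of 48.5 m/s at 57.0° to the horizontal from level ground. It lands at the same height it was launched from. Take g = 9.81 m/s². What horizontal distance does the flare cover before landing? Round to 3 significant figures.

219 m

For level ground, R = v₀² sin(2θ) / g.
sin(2 × 57.0°) = sin 114.0° = 0.9135.
R = (48.5)² × 0.9135 / 9.81 = 219 m.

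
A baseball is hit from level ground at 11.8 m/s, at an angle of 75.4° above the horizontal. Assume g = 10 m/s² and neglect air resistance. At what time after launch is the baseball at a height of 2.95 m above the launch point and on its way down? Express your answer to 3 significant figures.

1.99 s

v_y0 = 11.8 sin 75.4° = 11.42 m/s.
Set y = v_y0 t − ½ g t² = 2.95: 5.000 t² − 11.42 t + 2.95 = 0.
t = [11.42 ± √(130.4 − 59.00)] / 10 = (11.42 ± 8.450) / 10, giving t = 0.297 s or t = 1.99 s.
On the way down corresponds to the larger root: t = 1.99 s.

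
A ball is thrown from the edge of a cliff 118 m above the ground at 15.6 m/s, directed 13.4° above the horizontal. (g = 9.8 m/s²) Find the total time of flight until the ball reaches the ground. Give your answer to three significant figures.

Vertical component: v_y = 15.6 sin 13.4° = 3.615 m/s.
Taking up as positive with launch at y = 118 m, landing at y = 0: 0 = 118 + 3.615 t − ½(9.8) t².
Solving 4.900 t² − 3.615 t − 118 = 0 gives t = [3.615 + √(3.615² + 4·4.900·118)] / 9.800 = 5.29 s.

5.29 s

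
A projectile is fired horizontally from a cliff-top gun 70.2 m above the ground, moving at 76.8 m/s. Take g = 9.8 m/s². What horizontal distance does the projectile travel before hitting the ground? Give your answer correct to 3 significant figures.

Initial vertical velocity is zero, so the fall time comes from h = ½ g t²: t = √(2 × 70.2 / 9.8) = 3.785 s.
Horizontal motion is uniform at 76.8 m/s, so x = 76.8 × 3.785 = 291 m.

291 m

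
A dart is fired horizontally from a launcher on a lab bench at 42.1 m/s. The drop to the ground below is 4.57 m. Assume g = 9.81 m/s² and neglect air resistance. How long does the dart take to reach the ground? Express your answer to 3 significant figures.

0.965 s

The horizontal speed doesn't affect the fall. With v_y0 = 0, h = ½ g t².
t = √(2 × 4.57 / 9.81) = √0.9317 = 0.965 s.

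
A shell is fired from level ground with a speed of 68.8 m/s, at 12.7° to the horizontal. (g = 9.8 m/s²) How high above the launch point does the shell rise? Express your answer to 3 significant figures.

11.7 m

Vertical component of launch velocity: v_y = 68.8 sin 12.7° = 15.13 m/s.
At the highest point the vertical velocity is zero, so v_y² = 2 g h_max.
h_max = (15.13)² / (2 × 9.8) = 228.9 / 19.60 = 11.7 m.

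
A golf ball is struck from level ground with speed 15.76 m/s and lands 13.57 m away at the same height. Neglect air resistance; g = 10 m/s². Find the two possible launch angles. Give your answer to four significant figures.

16.56° and 73.44°

Level-ground range: R = v₀² sin(2θ)/g ⇒ sin 2θ = R g / v₀² = 13.57×10/15.76² = 0.5463.
2θ = arcsin(0.5463) = 33.114° or 180° − 33.114° = 146.886°.
So θ = 16.56° or θ = 73.44°.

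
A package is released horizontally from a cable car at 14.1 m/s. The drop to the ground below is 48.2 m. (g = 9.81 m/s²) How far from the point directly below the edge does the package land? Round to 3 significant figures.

44.2 m

Initial vertical velocity is zero, so the fall time comes from h = ½ g t²: t = √(2 × 48.2 / 9.81) = 3.135 s.
Horizontal motion is uniform at 14.1 m/s, so x = 14.1 × 3.135 = 44.2 m.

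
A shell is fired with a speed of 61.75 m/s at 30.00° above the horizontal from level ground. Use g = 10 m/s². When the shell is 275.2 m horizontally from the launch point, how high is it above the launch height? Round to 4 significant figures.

26.47 m

v_x = 61.75 cos 30.00° = 53.477 m/s, v_y0 = 61.75 sin 30.00° = 30.875 m/s.
Time to reach x = 275.2 m: t = x / v_x = 275.2 / 53.477 = 5.1461 s.
y = v_y0 t − ½ g t² = 30.875×5.1461 − 5.000×5.1461² = 26.47 m.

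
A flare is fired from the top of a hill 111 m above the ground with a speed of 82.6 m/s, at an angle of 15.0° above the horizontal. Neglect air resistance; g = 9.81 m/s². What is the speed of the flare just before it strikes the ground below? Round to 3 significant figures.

94.9 m/s

v_x = 82.6 cos 15.0° = 79.79 m/s is unchanged throughout.
For the vertical component, v_y² = v_y0² + 2 g h = (21.38)² + 2×9.81×111 = 2635, so |v_y| = 51.33 m/s.
Impact speed = √(v_x² + v_y²) = √(6366 + 2635) = 94.9 m/s.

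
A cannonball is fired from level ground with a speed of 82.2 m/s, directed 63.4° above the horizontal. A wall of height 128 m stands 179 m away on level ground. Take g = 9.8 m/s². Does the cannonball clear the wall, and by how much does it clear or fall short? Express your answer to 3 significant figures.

v_x = 82.2 cos 63.4° = 36.81 m/s; v_y0 = 82.2 sin 63.4° = 73.50 m/s.
Time to reach the wall: t = 179 / 36.81 = 4.863 s.
Height at that point: y = 73.50×4.863 − 4.900×4.863² = 241.6 m.
That is 241.6 − 128 = 114 m above the top of the wall, so the cannonball clears it.

Yes — it clears the wall by 114 m.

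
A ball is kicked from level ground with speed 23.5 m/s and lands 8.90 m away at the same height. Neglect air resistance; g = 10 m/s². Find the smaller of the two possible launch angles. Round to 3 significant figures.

Level-ground range: R = v₀² sin(2θ)/g ⇒ sin 2θ = R g / v₀² = 8.90×10/23.5² = 0.1612.
2θ = arcsin(0.1612) = 9.277° or 180° − 9.277° = 170.723°.
So θ = 4.64° or θ = 85.4°.

4.64°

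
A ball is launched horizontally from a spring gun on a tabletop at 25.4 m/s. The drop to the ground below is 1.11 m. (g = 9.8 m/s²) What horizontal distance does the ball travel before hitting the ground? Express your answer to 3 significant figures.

Initial vertical velocity is zero, so the fall time comes from h = ½ g t²: t = √(2 × 1.11 / 9.8) = 0.4760 s.
Horizontal motion is uniform at 25.4 m/s, so x = 25.4 × 0.4760 = 12.1 m.

12.1 m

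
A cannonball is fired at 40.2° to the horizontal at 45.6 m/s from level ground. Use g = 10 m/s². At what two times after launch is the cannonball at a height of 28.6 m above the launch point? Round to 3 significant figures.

v_y0 = 45.6 sin 40.2° = 29.43 m/s.
Set y = v_y0 t − ½ g t² = 28.6: 5.000 t² − 29.43 t + 28.6 = 0.
t = [29.43 ± √(866.1 − 572.0)] / 10 = (29.43 ± 17.15) / 10, giving t = 1.23 s or t = 4.66 s.
So the cannonball is at 28.6 m at t = 1.23 s (rising) and t = 4.66 s (falling).

1.23 s and 4.66 s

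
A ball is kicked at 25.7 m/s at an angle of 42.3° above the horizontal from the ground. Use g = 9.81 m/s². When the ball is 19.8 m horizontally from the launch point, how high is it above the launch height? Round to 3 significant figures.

v_x = 25.7 cos 42.3° = 19.01 m/s, v_y0 = 25.7 sin 42.3° = 17.30 m/s.
Time to reach x = 19.8 m: t = x / v_x = 19.8 / 19.01 = 1.042 s.
y = v_y0 t − ½ g t² = 17.30×1.042 − 4.905×1.042² = 12.7 m.

12.7 m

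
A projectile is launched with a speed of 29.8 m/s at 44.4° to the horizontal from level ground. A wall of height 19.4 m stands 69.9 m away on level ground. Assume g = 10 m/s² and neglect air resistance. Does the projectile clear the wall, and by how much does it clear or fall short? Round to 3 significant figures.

v_x = 29.8 cos 44.4° = 21.29 m/s; v_y0 = 29.8 sin 44.4° = 20.85 m/s.
Time to reach the wall: t = 69.9 / 21.29 = 3.283 s.
Height at that point: y = 20.85×3.283 − 5.000×3.283² = 14.56 m.
That is 19.4 − 14.56 = 4.84 m below the top of the wall, so the projectile does not clear it.

No — it falls 4.84 m short of clearing the wall.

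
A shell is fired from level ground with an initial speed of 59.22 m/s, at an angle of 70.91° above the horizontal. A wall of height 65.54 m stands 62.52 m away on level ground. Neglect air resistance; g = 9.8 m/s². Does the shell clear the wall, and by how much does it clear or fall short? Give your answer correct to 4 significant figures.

Yes — it clears the wall by 64.05 m.

v_x = 59.22 cos 70.91° = 19.368 m/s; v_y0 = 59.22 sin 70.91° = 55.963 m/s.
Time to reach the wall: t = 62.52 / 19.368 = 3.2280 s.
Height at that point: y = 55.963×3.2280 − 4.900×3.2280² = 129.59 m.
That is 129.59 − 65.54 = 64.05 m above the top of the wall, so the shell clears it.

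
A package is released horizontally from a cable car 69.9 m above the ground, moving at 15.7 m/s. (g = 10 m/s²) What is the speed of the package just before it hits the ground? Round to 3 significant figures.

Fall time: t = √(2 × 69.9 / 10) = 3.739 s.
At impact: v_x = 15.7 m/s (unchanged), v_y = g t = 10 × 3.739 = 37.39 m/s.
Speed = √(v_x² + v_y²) = √(246.5 + 1398) = 40.6 m/s.

40.6 m/s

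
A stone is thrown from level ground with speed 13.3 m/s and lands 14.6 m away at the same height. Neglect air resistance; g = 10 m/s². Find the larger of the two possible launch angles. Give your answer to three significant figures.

62.2°

Level-ground range: R = v₀² sin(2θ)/g ⇒ sin 2θ = R g / v₀² = 14.6×10/13.3² = 0.8254.
2θ = arcsin(0.8254) = 55.63° or 180° − 55.63° = 124.37°.
So θ = 27.8° or θ = 62.2°.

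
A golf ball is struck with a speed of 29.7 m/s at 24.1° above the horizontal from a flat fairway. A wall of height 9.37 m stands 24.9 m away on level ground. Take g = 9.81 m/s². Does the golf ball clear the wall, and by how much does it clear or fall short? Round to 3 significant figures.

No — it falls 2.37 m short of clearing the wall.

v_x = 29.7 cos 24.1° = 27.11 m/s; v_y0 = 29.7 sin 24.1° = 12.13 m/s.
Time to reach the wall: t = 24.9 / 27.11 = 0.9185 s.
Height at that point: y = 12.13×0.9185 − 4.905×0.9185² = 7.003 m.
That is 9.37 − 7.003 = 2.37 m below the top of the wall, so the golf ball does not clear it.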